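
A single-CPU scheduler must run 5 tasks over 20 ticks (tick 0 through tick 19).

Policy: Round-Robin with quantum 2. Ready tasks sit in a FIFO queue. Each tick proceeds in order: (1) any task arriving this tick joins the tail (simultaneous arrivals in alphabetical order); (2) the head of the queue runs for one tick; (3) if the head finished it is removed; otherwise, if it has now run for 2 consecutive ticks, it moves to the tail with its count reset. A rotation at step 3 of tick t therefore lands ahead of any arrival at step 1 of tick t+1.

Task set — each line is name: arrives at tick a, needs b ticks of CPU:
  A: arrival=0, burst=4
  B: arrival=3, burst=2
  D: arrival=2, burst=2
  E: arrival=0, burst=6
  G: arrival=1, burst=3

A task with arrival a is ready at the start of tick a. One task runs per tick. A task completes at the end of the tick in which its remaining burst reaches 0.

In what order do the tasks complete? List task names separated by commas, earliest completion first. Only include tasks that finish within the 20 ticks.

completion order = A, D, B, G, E

t=0: queue=[A,E] q_used=0 → run A
t=1: queue=[A,E,G] q_used=1 → run A
t=2: queue=[E,G,A,D] q_used=0 → run E
t=3: queue=[E,G,A,D,B] q_used=1 → run E
t=4: queue=[G,A,D,B,E] q_used=0 → run G
t=5: queue=[G,A,D,B,E] q_used=1 → run G
t=6: queue=[A,D,B,E,G] q_used=0 → run A
t=7: queue=[A,D,B,E,G] q_used=1 → run A
t=8: queue=[D,B,E,G] q_used=0 → run D
t=9: queue=[D,B,E,G] q_used=1 → run D
t=10: queue=[B,E,G] q_used=0 → run B
t=11: queue=[B,E,G] q_used=1 → run B
t=12: queue=[E,G] q_used=0 → run E
t=13: queue=[E,G] q_used=1 → run E
t=14: queue=[G,E] q_used=0 → run G
t=15: queue=[E] q_used=0 → run E
t=16: queue=[E] q_used=1 → run E
t=17: (idle)
t=18: (idle)
t=19: (idle)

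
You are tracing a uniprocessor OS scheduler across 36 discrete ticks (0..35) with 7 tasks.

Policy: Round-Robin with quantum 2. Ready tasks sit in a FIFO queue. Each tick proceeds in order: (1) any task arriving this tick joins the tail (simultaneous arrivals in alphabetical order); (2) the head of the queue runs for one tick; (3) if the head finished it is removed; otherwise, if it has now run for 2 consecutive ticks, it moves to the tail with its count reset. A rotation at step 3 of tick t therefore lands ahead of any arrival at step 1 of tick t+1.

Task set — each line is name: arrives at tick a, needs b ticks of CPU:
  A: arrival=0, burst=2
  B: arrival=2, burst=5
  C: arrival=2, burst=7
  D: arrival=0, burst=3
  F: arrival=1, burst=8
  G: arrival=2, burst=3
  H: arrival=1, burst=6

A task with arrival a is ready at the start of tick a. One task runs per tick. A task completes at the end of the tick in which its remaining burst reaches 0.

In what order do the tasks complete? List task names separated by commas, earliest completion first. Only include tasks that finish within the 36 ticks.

completion order = A, D, G, H, B, F, C

t=0: queue=[A,D] q_used=0 → run A
t=1: queue=[A,D,F,H] q_used=1 → run A
t=2: queue=[D,F,H,B,C,G] q_used=0 → run D
t=3: queue=[D,F,H,B,C,G] q_used=1 → run D
t=4: queue=[F,H,B,C,G,D] q_used=0 → run F
t=5: queue=[F,H,B,C,G,D] q_used=1 → run F
t=6: queue=[H,B,C,G,D,F] q_used=0 → run H
t=7: queue=[H,B,C,G,D,F] q_used=1 → run H
t=8: queue=[B,C,G,D,F,H] q_used=0 → run B
t=9: queue=[B,C,G,D,F,H] q_used=1 → run B
t=10: queue=[C,G,D,F,H,B] q_used=0 → run C
t=11: queue=[C,G,D,F,H,B] q_used=1 → run C
t=12: queue=[G,D,F,H,B,C] q_used=0 → run G
t=13: queue=[G,D,F,H,B,C] q_used=1 → run G
t=14: queue=[D,F,H,B,C,G] q_used=0 → run D
t=15: queue=[F,H,B,C,G] q_used=0 → run F
t=16: queue=[F,H,B,C,G] q_used=1 → run F
t=17: queue=[H,B,C,G,F] q_used=0 → run H
t=18: queue=[H,B,C,G,F] q_used=1 → run H
t=19: queue=[B,C,G,F,H] q_used=0 → run B
t=20: queue=[B,C,G,F,H] q_used=1 → run B
t=21: queue=[C,G,F,H,B] q_used=0 → run C
t=22: queue=[C,G,F,H,B] q_used=1 → run C
t=23: queue=[G,F,H,B,C] q_used=0 → run G
t=24: queue=[F,H,B,C] q_used=0 → run F
t=25: queue=[F,H,B,C] q_used=1 → run F
t=26: queue=[H,B,C,F] q_used=0 → run H
t=27: queue=[H,B,C,F] q_used=1 → run H
t=28: queue=[B,C,F] q_used=0 → run B
t=29: queue=[C,F] q_used=0 → run C
t=30: queue=[C,F] q_used=1 → run C
t=31: queue=[F,C] q_used=0 → run F
t=32: queue=[F,C] q_used=1 → run F
t=33: queue=[C] q_used=0 → run C
t=34: (idle)
t=35: (idle)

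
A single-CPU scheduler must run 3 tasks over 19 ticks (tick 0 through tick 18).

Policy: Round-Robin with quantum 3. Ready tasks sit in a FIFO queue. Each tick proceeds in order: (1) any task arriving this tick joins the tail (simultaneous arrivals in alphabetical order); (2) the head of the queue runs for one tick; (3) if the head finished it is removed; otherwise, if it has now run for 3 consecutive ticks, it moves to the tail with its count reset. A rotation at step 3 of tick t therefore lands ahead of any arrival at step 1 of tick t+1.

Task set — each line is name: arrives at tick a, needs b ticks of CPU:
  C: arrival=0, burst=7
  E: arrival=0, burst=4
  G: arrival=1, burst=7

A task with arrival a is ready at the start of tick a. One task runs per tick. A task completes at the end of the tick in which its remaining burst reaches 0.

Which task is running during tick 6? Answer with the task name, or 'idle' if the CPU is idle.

running at tick 6 = G

t=0: queue=[C,E] q_used=0 → run C
t=1: queue=[C,E,G] q_used=1 → run C
t=2: queue=[C,E,G] q_used=2 → run C
t=3: queue=[E,G,C] q_used=0 → run E
t=4: queue=[E,G,C] q_used=1 → run E
t=5: queue=[E,G,C] q_used=2 → run E
t=6: queue=[G,C,E] q_used=0 → run G
t=7: queue=[G,C,E] q_used=1 → run G
t=8: queue=[G,C,E] q_used=2 → run G
t=9: queue=[C,E,G] q_used=0 → run C
t=10: queue=[C,E,G] q_used=1 → run C
t=11: queue=[C,E,G] q_used=2 → run C
t=12: queue=[E,G,C] q_used=0 → run E
t=13: queue=[G,C] q_used=0 → run G
t=14: queue=[G,C] q_used=1 → run G
t=15: queue=[G,C] q_used=2 → run G
t=16: queue=[C,G] q_used=0 → run C
t=17: queue=[G] q_used=0 → run G
t=18: (idle)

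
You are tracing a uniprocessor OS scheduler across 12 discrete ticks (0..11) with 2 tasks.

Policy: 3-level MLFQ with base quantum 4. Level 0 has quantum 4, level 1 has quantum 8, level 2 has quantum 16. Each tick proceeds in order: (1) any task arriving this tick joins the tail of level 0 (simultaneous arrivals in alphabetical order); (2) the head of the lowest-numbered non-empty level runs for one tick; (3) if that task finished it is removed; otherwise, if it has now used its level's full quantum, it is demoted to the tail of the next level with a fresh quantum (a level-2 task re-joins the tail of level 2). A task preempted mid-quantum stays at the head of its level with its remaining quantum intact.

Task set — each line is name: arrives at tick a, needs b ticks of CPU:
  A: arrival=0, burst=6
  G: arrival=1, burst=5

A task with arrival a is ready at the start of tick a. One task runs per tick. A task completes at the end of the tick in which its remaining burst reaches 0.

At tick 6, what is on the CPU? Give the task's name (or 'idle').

t=0: L0/L1/L2 = A/-/- → run A
t=1: L0/L1/L2 = AG/-/- → run A
t=2: L0/L1/L2 = AG/-/- → run A
t=3: L0/L1/L2 = AG/-/- → run A
t=4: L0/L1/L2 = G/A/- → run G
t=5: L0/L1/L2 = G/A/- → run G
t=6: L0/L1/L2 = G/A/- → run G
t=7: L0/L1/L2 = G/A/- → run G
t=8: L0/L1/L2 = -/AG/- → run A
t=9: L0/L1/L2 = -/AG/- → run A
t=10: L0/L1/L2 = -/G/- → run G
t=11: (idle)

running at tick 6 = G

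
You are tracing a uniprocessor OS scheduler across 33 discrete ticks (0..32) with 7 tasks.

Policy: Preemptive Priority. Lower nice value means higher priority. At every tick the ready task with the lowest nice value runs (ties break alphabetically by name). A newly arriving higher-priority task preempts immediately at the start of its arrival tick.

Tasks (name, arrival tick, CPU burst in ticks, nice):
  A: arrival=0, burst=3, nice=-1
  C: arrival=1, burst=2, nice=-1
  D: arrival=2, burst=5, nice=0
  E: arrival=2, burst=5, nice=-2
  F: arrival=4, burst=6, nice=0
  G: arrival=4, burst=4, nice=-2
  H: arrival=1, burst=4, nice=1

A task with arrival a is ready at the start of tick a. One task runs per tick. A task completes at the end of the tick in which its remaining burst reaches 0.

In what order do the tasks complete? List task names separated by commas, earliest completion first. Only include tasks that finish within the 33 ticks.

completion order = E, G, A, C, D, F, H

t=0: ready={A} → run A
t=1: ready={A,C,H} → run A
t=2: ready={A,C,D,E,H} → run E
t=3: ready={A,C,D,E,H} → run E
t=4: ready={A,C,D,E,F,G,H} → run E
t=5: ready={A,C,D,E,F,G,H} → run E
t=6: ready={A,C,D,E,F,G,H} → run E
t=7: ready={A,C,D,F,G,H} → run G
t=8: ready={A,C,D,F,G,H} → run G
t=9: ready={A,C,D,F,G,H} → run G
t=10: ready={A,C,D,F,G,H} → run G
t=11: ready={A,C,D,F,H} → run A
t=12: ready={C,D,F,H} → run C
t=13: ready={C,D,F,H} → run C
t=14: ready={D,F,H} → run D
t=15: ready={D,F,H} → run D
t=16: ready={D,F,H} → run D
t=17: ready={D,F,H} → run D
t=18: ready={D,F,H} → run D
t=19: ready={F,H} → run F
t=20: ready={F,H} → run F
t=21: ready={F,H} → run F
t=22: ready={F,H} → run F
t=23: ready={F,H} → run F
t=24: ready={F,H} → run F
t=25: ready={H} → run H
t=26: ready={H} → run H
t=27: ready={H} → run H
t=28: ready={H} → run H
t=29: (idle)
t=30: (idle)
t=31: (idle)
t=32: (idle)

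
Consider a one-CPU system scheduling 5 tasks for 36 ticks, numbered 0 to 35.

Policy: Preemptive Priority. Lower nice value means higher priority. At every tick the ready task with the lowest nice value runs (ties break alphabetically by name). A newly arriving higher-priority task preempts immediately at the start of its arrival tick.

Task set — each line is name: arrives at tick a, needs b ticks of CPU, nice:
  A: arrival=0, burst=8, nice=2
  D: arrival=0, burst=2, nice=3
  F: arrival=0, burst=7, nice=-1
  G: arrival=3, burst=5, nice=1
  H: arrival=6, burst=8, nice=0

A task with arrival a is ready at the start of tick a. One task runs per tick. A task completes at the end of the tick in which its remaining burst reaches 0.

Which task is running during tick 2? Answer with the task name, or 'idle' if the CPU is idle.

running at tick 2 = F

t=0: ready={A,D,F} → run F
t=1: ready={A,D,F} → run F
t=2: ready={A,D,F} → run F
t=3: ready={A,D,F,G} → run F
t=4: ready={A,D,F,G} → run F
t=5: ready={A,D,F,G} → run F
t=6: ready={A,D,F,G,H} → run F
t=7: ready={A,D,G,H} → run H
t=8: ready={A,D,G,H} → run H
t=9: ready={A,D,G,H} → run H
t=10: ready={A,D,G,H} → run H
t=11: ready={A,D,G,H} → run H
t=12: ready={A,D,G,H} → run H
t=13: ready={A,D,G,H} → run H
t=14: ready={A,D,G,H} → run H
t=15: ready={A,D,G} → run G
t=16: ready={A,D,G} → run G
t=17: ready={A,D,G} → run G
t=18: ready={A,D,G} → run G
t=19: ready={A,D,G} → run G
t=20: ready={A,D} → run A
t=21: ready={A,D} → run A
t=22: ready={A,D} → run A
t=23: ready={A,D} → run A
t=24: ready={A,D} → run A
t=25: ready={A,D} → run A
t=26: ready={A,D} → run A
t=27: ready={A,D} → run A
t=28: ready={D} → run D
t=29: ready={D} → run D
t=30: (idle)
t=31: (idle)
t=32: (idle)
t=33: (idle)
t=34: (idle)
t=35: (idle)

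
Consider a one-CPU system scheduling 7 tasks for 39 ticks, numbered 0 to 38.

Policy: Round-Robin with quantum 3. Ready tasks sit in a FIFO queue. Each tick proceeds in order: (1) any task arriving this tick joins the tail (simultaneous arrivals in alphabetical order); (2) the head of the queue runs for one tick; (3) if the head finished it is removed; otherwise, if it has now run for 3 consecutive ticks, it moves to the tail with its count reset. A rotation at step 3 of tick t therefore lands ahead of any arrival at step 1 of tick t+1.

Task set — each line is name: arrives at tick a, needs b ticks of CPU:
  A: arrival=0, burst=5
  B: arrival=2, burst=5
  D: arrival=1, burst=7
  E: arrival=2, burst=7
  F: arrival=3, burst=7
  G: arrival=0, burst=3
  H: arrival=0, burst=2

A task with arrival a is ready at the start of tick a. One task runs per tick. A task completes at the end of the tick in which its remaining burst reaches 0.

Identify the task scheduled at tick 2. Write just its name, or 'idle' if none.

t=0: queue=[A,G,H] q_used=0 → run A
t=1: queue=[A,G,H,D] q_used=1 → run A
t=2: queue=[A,G,H,D,B,E] q_used=2 → run A
t=3: queue=[G,H,D,B,E,A,F] q_used=0 → run G
t=4: queue=[G,H,D,B,E,A,F] q_used=1 → run G
t=5: queue=[G,H,D,B,E,A,F] q_used=2 → run G
t=6: queue=[H,D,B,E,A,F] q_used=0 → run H
t=7: queue=[H,D,B,E,A,F] q_used=1 → run H
t=8: queue=[D,B,E,A,F] q_used=0 → run D
t=9: queue=[D,B,E,A,F] q_used=1 → run D
t=10: queue=[D,B,E,A,F] q_used=2 → run D
t=11: queue=[B,E,A,F,D] q_used=0 → run B
t=12: queue=[B,E,A,F,D] q_used=1 → run B
t=13: queue=[B,E,A,F,D] q_used=2 → run B
t=14: queue=[E,A,F,D,B] q_used=0 → run E
t=15: queue=[E,A,F,D,B] q_used=1 → run E
t=16: queue=[E,A,F,D,B] q_used=2 → run E
t=17: queue=[A,F,D,B,E] q_used=0 → run A
t=18: queue=[A,F,D,B,E] q_used=1 → run A
t=19: queue=[F,D,B,E] q_used=0 → run F
t=20: queue=[F,D,B,E] q_used=1 → run F
t=21: queue=[F,D,B,E] q_used=2 → run F
t=22: queue=[D,B,E,F] q_used=0 → run D
t=23: queue=[D,B,E,F] q_used=1 → run D
t=24: queue=[D,B,E,F] q_used=2 → run D
t=25: queue=[B,E,F,D] q_used=0 → run B
t=26: queue=[B,E,F,D] q_used=1 → run B
t=27: queue=[E,F,D] q_used=0 → run E
t=28: queue=[E,F,D] q_used=1 → run E
t=29: queue=[E,F,D] q_used=2 → run E
t=30: queue=[F,D,E] q_used=0 → run F
t=31: queue=[F,D,E] q_used=1 → run F
t=32: queue=[F,D,E] q_used=2 → run F
t=33: queue=[D,E,F] q_used=0 → run D
t=34: queue=[E,F] q_used=0 → run E
t=35: queue=[F] q_used=0 → run F
t=36: (idle)
t=37: (idle)
t=38: (idle)

running at tick 2 = A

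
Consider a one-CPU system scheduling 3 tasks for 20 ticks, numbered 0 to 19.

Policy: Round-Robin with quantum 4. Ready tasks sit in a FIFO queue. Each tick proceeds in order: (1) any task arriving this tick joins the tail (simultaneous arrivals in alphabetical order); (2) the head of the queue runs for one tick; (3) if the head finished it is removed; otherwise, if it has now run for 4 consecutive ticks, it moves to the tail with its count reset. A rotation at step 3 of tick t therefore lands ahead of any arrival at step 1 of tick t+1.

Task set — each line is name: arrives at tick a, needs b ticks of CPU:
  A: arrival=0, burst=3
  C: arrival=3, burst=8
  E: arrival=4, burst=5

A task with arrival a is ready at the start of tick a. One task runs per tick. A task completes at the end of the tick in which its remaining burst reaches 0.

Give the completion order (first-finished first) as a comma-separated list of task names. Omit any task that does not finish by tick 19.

completion order = A, C, E

t=0: queue=[A] q_used=0 → run A
t=1: queue=[A] q_used=1 → run A
t=2: queue=[A] q_used=2 → run A
t=3: queue=[C] q_used=0 → run C
t=4: queue=[C,E] q_used=1 → run C
t=5: queue=[C,E] q_used=2 → run C
t=6: queue=[C,E] q_used=3 → run C
t=7: queue=[E,C] q_used=0 → run E
t=8: queue=[E,C] q_used=1 → run E
t=9: queue=[E,C] q_used=2 → run E
t=10: queue=[E,C] q_used=3 → run E
t=11: queue=[C,E] q_used=0 → run C
t=12: queue=[C,E] q_used=1 → run C
t=13: queue=[C,E] q_used=2 → run C
t=14: queue=[C,E] q_used=3 → run C
t=15: queue=[E] q_used=0 → run E
t=16: (idle)
t=17: (idle)
t=18: (idle)
t=19: (idle)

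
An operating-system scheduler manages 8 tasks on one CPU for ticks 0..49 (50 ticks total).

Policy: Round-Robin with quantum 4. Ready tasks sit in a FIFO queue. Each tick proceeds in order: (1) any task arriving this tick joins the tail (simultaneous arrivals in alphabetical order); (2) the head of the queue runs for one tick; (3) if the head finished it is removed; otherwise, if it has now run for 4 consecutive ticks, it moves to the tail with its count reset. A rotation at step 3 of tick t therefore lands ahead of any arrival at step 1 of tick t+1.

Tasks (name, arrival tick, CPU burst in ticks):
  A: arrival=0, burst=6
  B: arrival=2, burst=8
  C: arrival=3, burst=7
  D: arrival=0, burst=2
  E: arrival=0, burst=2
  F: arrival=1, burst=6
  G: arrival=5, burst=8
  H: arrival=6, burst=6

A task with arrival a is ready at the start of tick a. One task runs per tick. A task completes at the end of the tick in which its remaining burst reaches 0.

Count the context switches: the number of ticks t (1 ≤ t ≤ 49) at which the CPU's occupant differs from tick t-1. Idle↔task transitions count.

t=0: queue=[A,D,E] q_used=0 → run A
t=1: queue=[A,D,E,F] q_used=1 → run A
t=2: queue=[A,D,E,F,B] q_used=2 → run A
t=3: queue=[A,D,E,F,B,C] q_used=3 → run A
t=4: queue=[D,E,F,B,C,A] q_used=0 → run D
t=5: queue=[D,E,F,B,C,A,G] q_used=1 → run D
t=6: queue=[E,F,B,C,A,G,H] q_used=0 → run E
t=7: queue=[E,F,B,C,A,G,H] q_used=1 → run E
t=8: queue=[F,B,C,A,G,H] q_used=0 → run F
t=9: queue=[F,B,C,A,G,H] q_used=1 → run F
t=10: queue=[F,B,C,A,G,H] q_used=2 → run F
t=11: queue=[F,B,C,A,G,H] q_used=3 → run F
t=12: queue=[B,C,A,G,H,F] q_used=0 → run B
t=13: queue=[B,C,A,G,H,F] q_used=1 → run B
t=14: queue=[B,C,A,G,H,F] q_used=2 → run B
t=15: queue=[B,C,A,G,H,F] q_used=3 → run B
t=16: queue=[C,A,G,H,F,B] q_used=0 → run C
t=17: queue=[C,A,G,H,F,B] q_used=1 → run C
t=18: queue=[C,A,G,H,F,B] q_used=2 → run C
t=19: queue=[C,A,G,H,F,B] q_used=3 → run C
t=20: queue=[A,G,H,F,B,C] q_used=0 → run A
t=21: queue=[A,G,H,F,B,C] q_used=1 → run A
t=22: queue=[G,H,F,B,C] q_used=0 → run G
t=23: queue=[G,H,F,B,C] q_used=1 → run G
t=24: queue=[G,H,F,B,C] q_used=2 → run G
t=25: queue=[G,H,F,B,C] q_used=3 → run G
t=26: queue=[H,F,B,C,G] q_used=0 → run H
t=27: queue=[H,F,B,C,G] q_used=1 → run H
t=28: queue=[H,F,B,C,G] q_used=2 → run H
t=29: queue=[H,F,B,C,G] q_used=3 → run H
t=30: queue=[F,B,C,G,H] q_used=0 → run F
t=31: queue=[F,B,C,G,H] q_used=1 → run F
t=32: queue=[B,C,G,H] q_used=0 → run B
t=33: queue=[B,C,G,H] q_used=1 → run B
t=34: queue=[B,C,G,H] q_used=2 → run B
t=35: queue=[B,C,G,H] q_used=3 → run B
t=36: queue=[C,G,H] q_used=0 → run C
t=37: queue=[C,G,H] q_used=1 → run C
t=38: queue=[C,G,H] q_used=2 → run C
t=39: queue=[G,H] q_used=0 → run G
t=40: queue=[G,H] q_used=1 → run G
t=41: queue=[G,H] q_used=2 → run G
t=42: queue=[G,H] q_used=3 → run G
t=43: queue=[H] q_used=0 → run H
t=44: queue=[H] q_used=1 → run H
t=45: (idle)
t=46: (idle)
t=47: (idle)
t=48: (idle)
t=49: (idle)

context switches = 14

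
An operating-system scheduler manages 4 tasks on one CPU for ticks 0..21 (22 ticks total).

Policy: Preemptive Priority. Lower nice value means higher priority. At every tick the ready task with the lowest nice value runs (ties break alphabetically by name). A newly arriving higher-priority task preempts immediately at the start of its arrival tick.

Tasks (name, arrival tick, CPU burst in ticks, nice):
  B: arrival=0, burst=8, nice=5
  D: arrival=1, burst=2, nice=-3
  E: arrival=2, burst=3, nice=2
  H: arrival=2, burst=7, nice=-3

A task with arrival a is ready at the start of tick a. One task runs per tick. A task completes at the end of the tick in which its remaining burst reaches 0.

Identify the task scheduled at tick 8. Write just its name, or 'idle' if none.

t=0: ready={B} → run B
t=1: ready={B,D} → run D
t=2: ready={B,D,E,H} → run D
t=3: ready={B,E,H} → run H
t=4: ready={B,E,H} → run H
t=5: ready={B,E,H} → run H
t=6: ready={B,E,H} → run H
t=7: ready={B,E,H} → run H
t=8: ready={B,E,H} → run H
t=9: ready={B,E,H} → run H
t=10: ready={B,E} → run E
t=11: ready={B,E} → run E
t=12: ready={B,E} → run E
t=13: ready={B} → run B
t=14: ready={B} → run B
t=15: ready={B} → run B
t=16: ready={B} → run B
t=17: ready={B} → run B
t=18: ready={B} → run B
t=19: ready={B} → run B
t=20: (idle)
t=21: (idle)

running at tick 8 = H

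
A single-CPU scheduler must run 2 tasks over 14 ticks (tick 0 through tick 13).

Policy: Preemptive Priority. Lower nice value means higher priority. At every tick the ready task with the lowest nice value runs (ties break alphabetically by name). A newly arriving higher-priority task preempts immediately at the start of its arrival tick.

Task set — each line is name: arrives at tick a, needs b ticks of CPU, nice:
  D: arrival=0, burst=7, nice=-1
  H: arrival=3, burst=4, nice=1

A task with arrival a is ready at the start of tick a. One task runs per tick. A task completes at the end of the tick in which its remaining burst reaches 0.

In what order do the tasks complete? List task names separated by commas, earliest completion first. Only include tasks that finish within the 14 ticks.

t=0: ready={D} → run D
t=1: ready={D} → run D
t=2: ready={D} → run D
t=3: ready={D,H} → run D
t=4: ready={D,H} → run D
t=5: ready={D,H} → run D
t=6: ready={D,H} → run D
t=7: ready={H} → run H
t=8: ready={H} → run H
t=9: ready={H} → run H
t=10: ready={H} → run H
t=11: (idle)
t=12: (idle)
t=13: (idle)

completion order = D, H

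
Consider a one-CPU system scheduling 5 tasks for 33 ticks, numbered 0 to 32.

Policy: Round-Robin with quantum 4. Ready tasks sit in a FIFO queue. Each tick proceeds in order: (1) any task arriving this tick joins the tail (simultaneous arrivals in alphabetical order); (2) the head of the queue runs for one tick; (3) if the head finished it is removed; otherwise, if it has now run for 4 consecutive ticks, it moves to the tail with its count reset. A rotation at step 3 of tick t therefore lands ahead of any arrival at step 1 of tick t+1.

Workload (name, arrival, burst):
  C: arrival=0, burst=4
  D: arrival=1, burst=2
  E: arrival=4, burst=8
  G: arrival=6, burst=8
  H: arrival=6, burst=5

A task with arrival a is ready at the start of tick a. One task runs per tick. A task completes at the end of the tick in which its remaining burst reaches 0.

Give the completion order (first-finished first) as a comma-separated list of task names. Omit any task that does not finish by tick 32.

completion order = C, D, E, G, H

t=0: queue=[C] q_used=0 → run C
t=1: queue=[C,D] q_used=1 → run C
t=2: queue=[C,D] q_used=2 → run C
t=3: queue=[C,D] q_used=3 → run C
t=4: queue=[D,E] q_used=0 → run D
t=5: queue=[D,E] q_used=1 → run D
t=6: queue=[E,G,H] q_used=0 → run E
t=7: queue=[E,G,H] q_used=1 → run E
t=8: queue=[E,G,H] q_used=2 → run E
t=9: queue=[E,G,H] q_used=3 → run E
t=10: queue=[G,H,E] q_used=0 → run G
t=11: queue=[G,H,E] q_used=1 → run G
t=12: queue=[G,H,E] q_used=2 → run G
t=13: queue=[G,H,E] q_used=3 → run G
t=14: queue=[H,E,G] q_used=0 → run H
t=15: queue=[H,E,G] q_used=1 → run H
t=16: queue=[H,E,G] q_used=2 → run H
t=17: queue=[H,E,G] q_used=3 → run H
t=18: queue=[E,G,H] q_used=0 → run E
t=19: queue=[E,G,H] q_used=1 → run E
t=20: queue=[E,G,H] q_used=2 → run E
t=21: queue=[E,G,H] q_used=3 → run E
t=22: queue=[G,H] q_used=0 → run G
t=23: queue=[G,H] q_used=1 → run G
t=24: queue=[G,H] q_used=2 → run G
t=25: queue=[G,H] q_used=3 → run G
t=26: queue=[H] q_used=0 → run H
t=27: (idle)
t=28: (idle)
t=29: (idle)
t=30: (idle)
t=31: (idle)
t=32: (idle)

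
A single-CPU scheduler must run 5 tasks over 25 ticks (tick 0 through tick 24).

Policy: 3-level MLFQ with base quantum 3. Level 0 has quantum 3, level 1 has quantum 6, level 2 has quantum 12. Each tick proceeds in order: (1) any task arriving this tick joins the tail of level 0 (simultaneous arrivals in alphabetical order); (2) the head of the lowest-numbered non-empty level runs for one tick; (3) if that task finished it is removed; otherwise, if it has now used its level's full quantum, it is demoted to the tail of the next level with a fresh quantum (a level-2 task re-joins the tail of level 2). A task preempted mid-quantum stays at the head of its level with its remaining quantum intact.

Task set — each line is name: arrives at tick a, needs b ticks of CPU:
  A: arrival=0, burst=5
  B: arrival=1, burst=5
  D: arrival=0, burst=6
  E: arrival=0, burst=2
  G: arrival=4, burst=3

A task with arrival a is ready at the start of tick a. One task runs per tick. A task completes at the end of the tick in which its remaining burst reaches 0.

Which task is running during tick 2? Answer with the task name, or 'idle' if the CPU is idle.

t=0: L0/L1/L2 = ADE/-/- → run A
t=1: L0/L1/L2 = ADEB/-/- → run A
t=2: L0/L1/L2 = ADEB/-/- → run A
t=3: L0/L1/L2 = DEB/A/- → run D
t=4: L0/L1/L2 = DEBG/A/- → run D
t=5: L0/L1/L2 = DEBG/A/- → run D
t=6: L0/L1/L2 = EBG/AD/- → run E
t=7: L0/L1/L2 = EBG/AD/- → run E
t=8: L0/L1/L2 = BG/AD/- → run B
t=9: L0/L1/L2 = BG/AD/- → run B
t=10: L0/L1/L2 = BG/AD/- → run B
t=11: L0/L1/L2 = G/ADB/- → run G
t=12: L0/L1/L2 = G/ADB/- → run G
t=13: L0/L1/L2 = G/ADB/- → run G
t=14: L0/L1/L2 = -/ADB/- → run A
t=15: L0/L1/L2 = -/ADB/- → run A
t=16: L0/L1/L2 = -/DB/- → run D
t=17: L0/L1/L2 = -/DB/- → run D
t=18: L0/L1/L2 = -/DB/- → run D
t=19: L0/L1/L2 = -/B/- → run B
t=20: L0/L1/L2 = -/B/- → run B
t=21: (idle)
t=22: (idle)
t=23: (idle)
t=24: (idle)

running at tick 2 = A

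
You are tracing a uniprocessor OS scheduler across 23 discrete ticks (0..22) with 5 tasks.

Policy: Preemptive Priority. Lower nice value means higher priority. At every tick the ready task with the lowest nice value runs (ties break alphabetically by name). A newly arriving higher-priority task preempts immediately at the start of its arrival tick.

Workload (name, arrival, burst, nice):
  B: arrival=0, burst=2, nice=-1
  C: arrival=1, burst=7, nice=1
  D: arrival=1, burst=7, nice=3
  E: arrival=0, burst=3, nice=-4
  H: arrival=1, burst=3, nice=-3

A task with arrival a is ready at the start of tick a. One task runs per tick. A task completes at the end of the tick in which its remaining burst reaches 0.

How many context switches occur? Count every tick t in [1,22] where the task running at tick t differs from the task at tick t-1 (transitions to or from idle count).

context switches = 5

t=0: ready={B,E} → run E
t=1: ready={B,C,D,E,H} → run E
t=2: ready={B,C,D,E,H} → run E
t=3: ready={B,C,D,H} → run H
t=4: ready={B,C,D,H} → run H
t=5: ready={B,C,D,H} → run H
t=6: ready={B,C,D} → run B
t=7: ready={B,C,D} → run B
t=8: ready={C,D} → run C
t=9: ready={C,D} → run C
t=10: ready={C,D} → run C
t=11: ready={C,D} → run C
t=12: ready={C,D} → run C
t=13: ready={C,D} → run C
t=14: ready={C,D} → run C
t=15: ready={D} → run D
t=16: ready={D} → run D
t=17: ready={D} → run D
t=18: ready={D} → run D
t=19: ready={D} → run D
t=20: ready={D} → run D
t=21: ready={D} → run D
t=22: (idle)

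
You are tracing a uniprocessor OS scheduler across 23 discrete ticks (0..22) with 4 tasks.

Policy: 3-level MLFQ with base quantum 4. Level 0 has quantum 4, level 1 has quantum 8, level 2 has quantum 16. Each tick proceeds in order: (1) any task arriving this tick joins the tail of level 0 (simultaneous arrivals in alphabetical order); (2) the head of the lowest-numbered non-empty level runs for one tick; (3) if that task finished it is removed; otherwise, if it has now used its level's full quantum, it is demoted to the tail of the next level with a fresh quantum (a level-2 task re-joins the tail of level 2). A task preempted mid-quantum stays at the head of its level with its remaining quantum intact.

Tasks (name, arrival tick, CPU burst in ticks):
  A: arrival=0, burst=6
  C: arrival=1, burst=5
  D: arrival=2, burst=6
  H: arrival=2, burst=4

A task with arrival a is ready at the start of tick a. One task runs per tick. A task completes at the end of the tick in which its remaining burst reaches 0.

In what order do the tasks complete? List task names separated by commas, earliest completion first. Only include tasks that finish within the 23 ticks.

t=0: L0/L1/L2 = A/-/- → run A
t=1: L0/L1/L2 = AC/-/- → run A
t=2: L0/L1/L2 = ACDH/-/- → run A
t=3: L0/L1/L2 = ACDH/-/- → run A
t=4: L0/L1/L2 = CDH/A/- → run C
t=5: L0/L1/L2 = CDH/A/- → run C
t=6: L0/L1/L2 = CDH/A/- → run C
t=7: L0/L1/L2 = CDH/A/- → run C
t=8: L0/L1/L2 = DH/AC/- → run D
t=9: L0/L1/L2 = DH/AC/- → run D
t=10: L0/L1/L2 = DH/AC/- → run D
t=11: L0/L1/L2 = DH/AC/- → run D
t=12: L0/L1/L2 = H/ACD/- → run H
t=13: L0/L1/L2 = H/ACD/- → run H
t=14: L0/L1/L2 = H/ACD/- → run H
t=15: L0/L1/L2 = H/ACD/- → run H
t=16: L0/L1/L2 = -/ACD/- → run A
t=17: L0/L1/L2 = -/ACD/- → run A
t=18: L0/L1/L2 = -/CD/- → run C
t=19: L0/L1/L2 = -/D/- → run D
t=20: L0/L1/L2 = -/D/- → run D
t=21: (idle)
t=22: (idle)

completion order = H, A, C, D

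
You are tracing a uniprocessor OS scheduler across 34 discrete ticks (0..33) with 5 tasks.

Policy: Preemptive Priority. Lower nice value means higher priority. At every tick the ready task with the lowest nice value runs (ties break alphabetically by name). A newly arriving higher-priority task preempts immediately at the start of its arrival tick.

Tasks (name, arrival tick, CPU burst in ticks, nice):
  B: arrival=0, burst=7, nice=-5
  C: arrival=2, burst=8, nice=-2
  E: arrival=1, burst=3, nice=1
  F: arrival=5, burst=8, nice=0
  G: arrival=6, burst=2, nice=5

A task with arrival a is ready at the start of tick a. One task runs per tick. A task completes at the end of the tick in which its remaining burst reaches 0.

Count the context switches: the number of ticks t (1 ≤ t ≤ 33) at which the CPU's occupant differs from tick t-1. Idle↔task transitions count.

context switches = 5

t=0: ready={B} → run B
t=1: ready={B,E} → run B
t=2: ready={B,C,E} → run B
t=3: ready={B,C,E} → run B
t=4: ready={B,C,E} → run B
t=5: ready={B,C,E,F} → run B
t=6: ready={B,C,E,F,G} → run B
t=7: ready={C,E,F,G} → run C
t=8: ready={C,E,F,G} → run C
t=9: ready={C,E,F,G} → run C
t=10: ready={C,E,F,G} → run C
t=11: ready={C,E,F,G} → run C
t=12: ready={C,E,F,G} → run C
t=13: ready={C,E,F,G} → run C
t=14: ready={C,E,F,G} → run C
t=15: ready={E,F,G} → run F
t=16: ready={E,F,G} → run F
t=17: ready={E,F,G} → run F
t=18: ready={E,F,G} → run F
t=19: ready={E,F,G} → run F
t=20: ready={E,F,G} → run F
t=21: ready={E,F,G} → run F
t=22: ready={E,F,G} → run F
t=23: ready={E,G} → run E
t=24: ready={E,G} → run E
t=25: ready={E,G} → run E
t=26: ready={G} → run G
t=27: ready={G} → run G
t=28: (idle)
t=29: (idle)
t=30: (idle)
t=31: (idle)
t=32: (idle)
t=33: (idle)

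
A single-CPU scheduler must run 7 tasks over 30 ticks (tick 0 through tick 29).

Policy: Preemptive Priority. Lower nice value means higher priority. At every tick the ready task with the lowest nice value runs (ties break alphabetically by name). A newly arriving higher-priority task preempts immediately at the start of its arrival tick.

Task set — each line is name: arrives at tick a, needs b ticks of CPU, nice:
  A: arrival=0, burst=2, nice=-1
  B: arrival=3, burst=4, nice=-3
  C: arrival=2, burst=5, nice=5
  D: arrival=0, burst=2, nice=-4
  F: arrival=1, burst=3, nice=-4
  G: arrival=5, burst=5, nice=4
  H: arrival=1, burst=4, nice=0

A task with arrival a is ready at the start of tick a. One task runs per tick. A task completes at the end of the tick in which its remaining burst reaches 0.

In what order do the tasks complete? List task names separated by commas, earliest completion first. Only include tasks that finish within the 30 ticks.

t=0: ready={A,D} → run D
t=1: ready={A,D,F,H} → run D
t=2: ready={A,C,F,H} → run F
t=3: ready={A,B,C,F,H} → run F
t=4: ready={A,B,C,F,H} → run F
t=5: ready={A,B,C,G,H} → run B
t=6: ready={A,B,C,G,H} → run B
t=7: ready={A,B,C,G,H} → run B
t=8: ready={A,B,C,G,H} → run B
t=9: ready={A,C,G,H} → run A
t=10: ready={A,C,G,H} → run A
t=11: ready={C,G,H} → run H
t=12: ready={C,G,H} → run H
t=13: ready={C,G,H} → run H
t=14: ready={C,G,H} → run H
t=15: ready={C,G} → run G
t=16: ready={C,G} → run G
t=17: ready={C,G} → run G
t=18: ready={C,G} → run G
t=19: ready={C,G} → run G
t=20: ready={C} → run C
t=21: ready={C} → run C
t=22: ready={C} → run C
t=23: ready={C} → run C
t=24: ready={C} → run C
t=25: (idle)
t=26: (idle)
t=27: (idle)
t=28: (idle)
t=29: (idle)

completion order = D, F, B, A, H, G, C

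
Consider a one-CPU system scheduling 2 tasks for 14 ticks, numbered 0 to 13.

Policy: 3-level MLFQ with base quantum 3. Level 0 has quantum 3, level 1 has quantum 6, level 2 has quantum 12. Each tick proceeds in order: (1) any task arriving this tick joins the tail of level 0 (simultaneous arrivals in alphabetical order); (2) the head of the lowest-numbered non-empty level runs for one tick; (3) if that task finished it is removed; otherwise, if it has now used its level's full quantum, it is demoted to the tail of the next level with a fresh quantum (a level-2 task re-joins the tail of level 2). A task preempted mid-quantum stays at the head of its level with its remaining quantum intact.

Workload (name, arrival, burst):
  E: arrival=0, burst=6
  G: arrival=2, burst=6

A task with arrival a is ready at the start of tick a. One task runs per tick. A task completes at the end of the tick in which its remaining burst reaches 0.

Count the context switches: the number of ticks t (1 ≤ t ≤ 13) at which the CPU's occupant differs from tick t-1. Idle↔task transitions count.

context switches = 4

t=0: L0/L1/L2 = E/-/- → run E
t=1: L0/L1/L2 = E/-/- → run E
t=2: L0/L1/L2 = EG/-/- → run E
t=3: L0/L1/L2 = G/E/- → run G
t=4: L0/L1/L2 = G/E/- → run G
t=5: L0/L1/L2 = G/E/- → run G
t=6: L0/L1/L2 = -/EG/- → run E
t=7: L0/L1/L2 = -/EG/- → run E
t=8: L0/L1/L2 = -/EG/- → run E
t=9: L0/L1/L2 = -/G/- → run G
t=10: L0/L1/L2 = -/G/- → run G
t=11: L0/L1/L2 = -/G/- → run G
t=12: (idle)
t=13: (idle)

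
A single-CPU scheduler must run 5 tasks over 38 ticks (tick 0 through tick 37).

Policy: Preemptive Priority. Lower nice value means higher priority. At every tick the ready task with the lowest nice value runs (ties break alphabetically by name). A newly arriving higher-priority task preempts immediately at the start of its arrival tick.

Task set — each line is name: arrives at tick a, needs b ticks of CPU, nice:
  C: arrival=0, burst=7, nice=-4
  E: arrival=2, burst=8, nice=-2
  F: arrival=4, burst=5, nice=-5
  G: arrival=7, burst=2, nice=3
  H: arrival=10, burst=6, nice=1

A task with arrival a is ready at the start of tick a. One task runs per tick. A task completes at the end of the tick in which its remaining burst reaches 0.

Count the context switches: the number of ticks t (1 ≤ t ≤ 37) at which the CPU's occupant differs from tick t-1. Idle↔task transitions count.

t=0: ready={C} → run C
t=1: ready={C} → run C
t=2: ready={C,E} → run C
t=3: ready={C,E} → run C
t=4: ready={C,E,F} → run F
t=5: ready={C,E,F} → run F
t=6: ready={C,E,F} → run F
t=7: ready={C,E,F,G} → run F
t=8: ready={C,E,F,G} → run F
t=9: ready={C,E,G} → run C
t=10: ready={C,E,G,H} → run C
t=11: ready={C,E,G,H} → run C
t=12: ready={E,G,H} → run E
t=13: ready={E,G,H} → run E
t=14: ready={E,G,H} → run E
t=15: ready={E,G,H} → run E
t=16: ready={E,G,H} → run E
t=17: ready={E,G,H} → run E
t=18: ready={E,G,H} → run E
t=19: ready={E,G,H} → run E
t=20: ready={G,H} → run H
t=21: ready={G,H} → run H
t=22: ready={G,H} → run H
t=23: ready={G,H} → run H
t=24: ready={G,H} → run H
t=25: ready={G,H} → run H
t=26: ready={G} → run G
t=27: ready={G} → run G
t=28: (idle)
t=29: (idle)
t=30: (idle)
t=31: (idle)
t=32: (idle)
t=33: (idle)
t=34: (idle)
t=35: (idle)
t=36: (idle)
t=37: (idle)

context switches = 6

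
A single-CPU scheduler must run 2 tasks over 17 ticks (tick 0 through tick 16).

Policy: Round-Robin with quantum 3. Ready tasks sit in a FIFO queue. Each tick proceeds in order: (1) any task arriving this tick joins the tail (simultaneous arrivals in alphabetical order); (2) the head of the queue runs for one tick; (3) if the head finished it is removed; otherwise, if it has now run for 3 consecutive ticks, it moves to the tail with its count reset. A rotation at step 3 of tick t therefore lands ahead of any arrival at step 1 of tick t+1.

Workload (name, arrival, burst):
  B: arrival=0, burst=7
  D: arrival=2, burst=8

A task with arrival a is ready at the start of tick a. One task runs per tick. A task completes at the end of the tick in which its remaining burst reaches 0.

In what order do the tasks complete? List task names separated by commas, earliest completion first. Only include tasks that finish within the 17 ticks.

completion order = B, D

t=0: queue=[B] q_used=0 → run B
t=1: queue=[B] q_used=1 → run B
t=2: queue=[B,D] q_used=2 → run B
t=3: queue=[D,B] q_used=0 → run D
t=4: queue=[D,B] q_used=1 → run D
t=5: queue=[D,B] q_used=2 → run D
t=6: queue=[B,D] q_used=0 → run B
t=7: queue=[B,D] q_used=1 → run B
t=8: queue=[B,D] q_used=2 → run B
t=9: queue=[D,B] q_used=0 → run D
t=10: queue=[D,B] q_used=1 → run D
t=11: queue=[D,B] q_used=2 → run D
t=12: queue=[B,D] q_used=0 → run B
t=13: queue=[D] q_used=0 → run D
t=14: queue=[D] q_used=1 → run D
t=15: (idle)
t=16: (idle)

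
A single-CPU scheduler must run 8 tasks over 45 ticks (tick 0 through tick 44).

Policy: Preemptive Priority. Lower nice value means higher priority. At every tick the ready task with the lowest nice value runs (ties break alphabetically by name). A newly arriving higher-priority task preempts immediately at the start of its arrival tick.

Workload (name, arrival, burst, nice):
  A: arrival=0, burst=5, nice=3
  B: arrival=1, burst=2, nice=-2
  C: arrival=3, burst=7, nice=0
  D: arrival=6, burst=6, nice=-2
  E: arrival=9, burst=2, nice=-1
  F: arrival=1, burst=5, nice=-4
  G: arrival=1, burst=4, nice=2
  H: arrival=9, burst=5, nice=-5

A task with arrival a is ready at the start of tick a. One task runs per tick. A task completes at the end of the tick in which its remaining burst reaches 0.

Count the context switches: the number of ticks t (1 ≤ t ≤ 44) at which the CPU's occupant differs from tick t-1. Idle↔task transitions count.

context switches = 10

t=0: ready={A} → run A
t=1: ready={A,B,F,G} → run F
t=2: ready={A,B,F,G} → run F
t=3: ready={A,B,C,F,G} → run F
t=4: ready={A,B,C,F,G} → run F
t=5: ready={A,B,C,F,G} → run F
t=6: ready={A,B,C,D,G} → run B
t=7: ready={A,B,C,D,G} → run B
t=8: ready={A,C,D,G} → run D
t=9: ready={A,C,D,E,G,H} → run H
t=10: ready={A,C,D,E,G,H} → run H
t=11: ready={A,C,D,E,G,H} → run H
t=12: ready={A,C,D,E,G,H} → run H
t=13: ready={A,C,D,E,G,H} → run H
t=14: ready={A,C,D,E,G} → run D
t=15: ready={A,C,D,E,G} → run D
t=16: ready={A,C,D,E,G} → run D
t=17: ready={A,C,D,E,G} → run D
t=18: ready={A,C,D,E,G} → run D
t=19: ready={A,C,E,G} → run E
t=20: ready={A,C,E,G} → run E
t=21: ready={A,C,G} → run C
t=22: ready={A,C,G} → run C
t=23: ready={A,C,G} → run C
t=24: ready={A,C,G} → run C
t=25: ready={A,C,G} → run C
t=26: ready={A,C,G} → run C
t=27: ready={A,C,G} → run C
t=28: ready={A,G} → run G
t=29: ready={A,G} → run G
t=30: ready={A,G} → run G
t=31: ready={A,G} → run G
t=32: ready={A} → run A
t=33: ready={A} → run A
t=34: ready={A} → run A
t=35: ready={A} → run A
t=36: (idle)
t=37: (idle)
t=38: (idle)
t=39: (idle)
t=40: (idle)
t=41: (idle)
t=42: (idle)
t=43: (idle)
t=44: (idle)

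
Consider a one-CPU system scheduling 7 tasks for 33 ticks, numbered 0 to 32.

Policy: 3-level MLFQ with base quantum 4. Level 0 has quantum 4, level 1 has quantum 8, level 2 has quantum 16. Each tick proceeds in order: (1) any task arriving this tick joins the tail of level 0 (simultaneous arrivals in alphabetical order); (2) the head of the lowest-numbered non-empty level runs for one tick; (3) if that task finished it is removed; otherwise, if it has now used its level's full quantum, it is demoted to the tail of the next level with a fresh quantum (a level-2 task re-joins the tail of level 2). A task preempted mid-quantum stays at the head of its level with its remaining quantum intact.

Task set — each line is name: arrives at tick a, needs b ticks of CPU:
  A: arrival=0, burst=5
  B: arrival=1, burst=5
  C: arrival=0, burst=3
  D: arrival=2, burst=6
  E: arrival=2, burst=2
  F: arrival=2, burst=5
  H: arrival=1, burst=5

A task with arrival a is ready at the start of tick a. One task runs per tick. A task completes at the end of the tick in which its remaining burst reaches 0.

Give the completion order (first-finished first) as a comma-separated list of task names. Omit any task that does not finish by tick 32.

completion order = C, E, A, B, H, D, F

t=0: L0/L1/L2 = AC/-/- → run A
t=1: L0/L1/L2 = ACBH/-/- → run A
t=2: L0/L1/L2 = ACBHDEF/-/- → run A
t=3: L0/L1/L2 = ACBHDEF/-/- → run A
t=4: L0/L1/L2 = CBHDEF/A/- → run C
t=5: L0/L1/L2 = CBHDEF/A/- → run C
t=6: L0/L1/L2 = CBHDEF/A/- → run C
t=7: L0/L1/L2 = BHDEF/A/- → run B
t=8: L0/L1/L2 = BHDEF/A/- → run B
t=9: L0/L1/L2 = BHDEF/A/- → run B
t=10: L0/L1/L2 = BHDEF/A/- → run B
t=11: L0/L1/L2 = HDEF/AB/- → run H
t=12: L0/L1/L2 = HDEF/AB/- → run H
t=13: L0/L1/L2 = HDEF/AB/- → run H
t=14: L0/L1/L2 = HDEF/AB/- → run H
t=15: L0/L1/L2 = DEF/ABH/- → run D
t=16: L0/L1/L2 = DEF/ABH/- → run D
t=17: L0/L1/L2 = DEF/ABH/- → run D
t=18: L0/L1/L2 = DEF/ABH/- → run D
t=19: L0/L1/L2 = EF/ABHD/- → run E
t=20: L0/L1/L2 = EF/ABHD/- → run E
t=21: L0/L1/L2 = F/ABHD/- → run F
t=22: L0/L1/L2 = F/ABHD/- → run F
t=23: L0/L1/L2 = F/ABHD/- → run F
t=24: L0/L1/L2 = F/ABHD/- → run F
t=25: L0/L1/L2 = -/ABHDF/- → run A
t=26: L0/L1/L2 = -/BHDF/- → run B
t=27: L0/L1/L2 = -/HDF/- → run H
t=28: L0/L1/L2 = -/DF/- → run D
t=29: L0/L1/L2 = -/DF/- → run D
t=30: L0/L1/L2 = -/F/- → run F
t=31: (idle)
t=32: (idle)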